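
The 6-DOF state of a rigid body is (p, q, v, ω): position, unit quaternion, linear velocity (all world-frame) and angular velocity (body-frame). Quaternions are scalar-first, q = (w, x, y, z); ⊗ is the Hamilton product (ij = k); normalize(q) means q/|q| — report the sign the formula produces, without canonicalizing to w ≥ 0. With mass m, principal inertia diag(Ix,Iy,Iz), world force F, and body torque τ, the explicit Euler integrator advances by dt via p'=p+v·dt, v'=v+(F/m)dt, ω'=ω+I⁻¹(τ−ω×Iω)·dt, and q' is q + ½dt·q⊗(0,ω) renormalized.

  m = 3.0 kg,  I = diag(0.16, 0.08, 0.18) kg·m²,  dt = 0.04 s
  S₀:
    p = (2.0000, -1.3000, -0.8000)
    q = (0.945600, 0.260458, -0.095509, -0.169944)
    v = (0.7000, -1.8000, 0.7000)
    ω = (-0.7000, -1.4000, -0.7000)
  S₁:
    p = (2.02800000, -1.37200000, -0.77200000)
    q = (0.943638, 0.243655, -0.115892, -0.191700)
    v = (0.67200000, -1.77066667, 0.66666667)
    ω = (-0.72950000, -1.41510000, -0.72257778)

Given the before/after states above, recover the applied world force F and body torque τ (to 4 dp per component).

F = (-2.1000, 2.2000, -2.5000)
τ = (-0.0200, -0.0400, -0.1800)

v₁ − v₀ = (-0.02800000, 0.02933333, -0.03333333)
applied force F = (-2.1000, 2.2000, -2.5000)
rate change Δω = (-0.02950000, -0.01510000, -0.02257778)
ω₀×(Iω₀) = (0.0980, -0.0098, -0.0784)
applied torque τ = (-0.0200, -0.0400, -0.1800)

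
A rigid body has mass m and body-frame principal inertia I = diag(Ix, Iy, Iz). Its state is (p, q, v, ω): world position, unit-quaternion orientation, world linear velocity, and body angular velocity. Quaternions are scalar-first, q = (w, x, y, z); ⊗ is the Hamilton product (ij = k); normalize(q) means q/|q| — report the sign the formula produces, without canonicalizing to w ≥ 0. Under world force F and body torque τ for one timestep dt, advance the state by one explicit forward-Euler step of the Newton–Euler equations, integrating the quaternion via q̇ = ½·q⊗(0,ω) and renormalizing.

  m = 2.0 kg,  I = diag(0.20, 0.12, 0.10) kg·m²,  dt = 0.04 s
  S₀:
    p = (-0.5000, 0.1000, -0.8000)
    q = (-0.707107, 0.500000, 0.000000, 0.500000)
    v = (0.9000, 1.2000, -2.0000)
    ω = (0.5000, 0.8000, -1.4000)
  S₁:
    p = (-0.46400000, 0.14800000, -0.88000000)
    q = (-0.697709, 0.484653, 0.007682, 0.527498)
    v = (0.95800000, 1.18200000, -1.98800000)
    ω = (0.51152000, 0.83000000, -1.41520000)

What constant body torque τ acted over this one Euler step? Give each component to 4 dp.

Δω = ω₁−ω₀ = (0.01152000, 0.03000000, -0.01520000)
gyro term ω₀×Iω₀ = (0.0224, -0.0700, -0.0320)
I·α + gyro = (0.0800, 0.0200, -0.0700)

τ = (0.0800, 0.0200, -0.0700)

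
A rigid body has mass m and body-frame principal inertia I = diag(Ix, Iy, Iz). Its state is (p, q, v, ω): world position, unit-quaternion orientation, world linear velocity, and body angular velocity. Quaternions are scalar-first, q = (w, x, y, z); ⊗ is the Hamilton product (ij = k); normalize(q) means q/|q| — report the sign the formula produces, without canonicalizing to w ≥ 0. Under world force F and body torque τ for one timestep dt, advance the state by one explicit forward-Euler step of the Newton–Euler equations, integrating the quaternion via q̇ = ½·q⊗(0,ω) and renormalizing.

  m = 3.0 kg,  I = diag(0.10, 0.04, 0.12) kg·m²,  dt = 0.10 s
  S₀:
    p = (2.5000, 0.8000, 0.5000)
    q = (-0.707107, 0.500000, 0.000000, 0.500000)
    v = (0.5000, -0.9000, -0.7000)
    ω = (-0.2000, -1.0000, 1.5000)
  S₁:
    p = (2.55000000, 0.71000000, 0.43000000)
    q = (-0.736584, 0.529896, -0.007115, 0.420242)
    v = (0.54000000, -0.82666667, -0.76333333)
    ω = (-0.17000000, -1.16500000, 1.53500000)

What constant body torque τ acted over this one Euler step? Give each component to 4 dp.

Δω = ω₁−ω₀ = (0.03000000, -0.16500000, 0.03500000)
τ = I·(Δω/dt) + ω₀×(Iω₀) = (-0.0900, -0.0600, 0.0300)

τ = (-0.0900, -0.0600, 0.0300)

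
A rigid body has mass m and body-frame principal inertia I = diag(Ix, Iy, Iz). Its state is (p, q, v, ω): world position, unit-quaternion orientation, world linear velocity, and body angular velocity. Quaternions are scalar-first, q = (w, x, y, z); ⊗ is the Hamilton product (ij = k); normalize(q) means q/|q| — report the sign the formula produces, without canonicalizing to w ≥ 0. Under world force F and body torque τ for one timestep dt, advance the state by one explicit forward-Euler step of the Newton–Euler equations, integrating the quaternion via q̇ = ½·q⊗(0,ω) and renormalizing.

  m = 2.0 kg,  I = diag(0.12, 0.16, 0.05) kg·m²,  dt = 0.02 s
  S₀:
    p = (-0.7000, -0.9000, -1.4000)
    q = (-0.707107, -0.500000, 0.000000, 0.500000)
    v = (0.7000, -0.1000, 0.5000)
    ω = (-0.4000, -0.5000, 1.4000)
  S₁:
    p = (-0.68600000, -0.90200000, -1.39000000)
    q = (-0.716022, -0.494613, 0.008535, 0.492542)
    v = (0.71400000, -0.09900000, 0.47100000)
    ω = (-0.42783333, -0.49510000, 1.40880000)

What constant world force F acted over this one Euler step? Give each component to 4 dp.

v₁ − v₀ = (0.01400000, 0.00100000, -0.02900000)
F = m·Δv/dt = (1.4000, 0.1000, -2.9000)

F = (1.4000, 0.1000, -2.9000)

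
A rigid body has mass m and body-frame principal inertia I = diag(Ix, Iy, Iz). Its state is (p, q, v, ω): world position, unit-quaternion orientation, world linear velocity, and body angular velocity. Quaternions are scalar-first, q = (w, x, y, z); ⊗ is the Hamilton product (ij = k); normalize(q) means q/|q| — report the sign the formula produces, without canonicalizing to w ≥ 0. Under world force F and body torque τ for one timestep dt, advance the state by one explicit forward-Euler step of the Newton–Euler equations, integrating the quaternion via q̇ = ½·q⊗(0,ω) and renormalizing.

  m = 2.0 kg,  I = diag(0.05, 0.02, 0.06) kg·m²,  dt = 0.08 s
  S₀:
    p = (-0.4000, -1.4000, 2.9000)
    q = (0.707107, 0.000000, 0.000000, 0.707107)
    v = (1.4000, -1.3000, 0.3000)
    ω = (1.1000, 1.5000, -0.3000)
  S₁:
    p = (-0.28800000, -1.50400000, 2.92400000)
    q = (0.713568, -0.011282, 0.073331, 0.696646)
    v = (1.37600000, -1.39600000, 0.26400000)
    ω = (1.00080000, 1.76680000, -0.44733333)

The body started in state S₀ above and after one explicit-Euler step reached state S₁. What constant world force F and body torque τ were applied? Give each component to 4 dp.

rate change Δω = (-0.09920000, 0.26680000, -0.14733333)
ω₀×(Iω₀) = (-0.0180, 0.0033, -0.0495)
I·α + gyro = (-0.0800, 0.0700, -0.1600)
v₁ − v₀ = (-0.02400000, -0.09600000, -0.03600000)
F = m·Δv/dt = (-0.6000, -2.4000, -0.9000)

F = (-0.6000, -2.4000, -0.9000)
τ = (-0.0800, 0.0700, -0.1600)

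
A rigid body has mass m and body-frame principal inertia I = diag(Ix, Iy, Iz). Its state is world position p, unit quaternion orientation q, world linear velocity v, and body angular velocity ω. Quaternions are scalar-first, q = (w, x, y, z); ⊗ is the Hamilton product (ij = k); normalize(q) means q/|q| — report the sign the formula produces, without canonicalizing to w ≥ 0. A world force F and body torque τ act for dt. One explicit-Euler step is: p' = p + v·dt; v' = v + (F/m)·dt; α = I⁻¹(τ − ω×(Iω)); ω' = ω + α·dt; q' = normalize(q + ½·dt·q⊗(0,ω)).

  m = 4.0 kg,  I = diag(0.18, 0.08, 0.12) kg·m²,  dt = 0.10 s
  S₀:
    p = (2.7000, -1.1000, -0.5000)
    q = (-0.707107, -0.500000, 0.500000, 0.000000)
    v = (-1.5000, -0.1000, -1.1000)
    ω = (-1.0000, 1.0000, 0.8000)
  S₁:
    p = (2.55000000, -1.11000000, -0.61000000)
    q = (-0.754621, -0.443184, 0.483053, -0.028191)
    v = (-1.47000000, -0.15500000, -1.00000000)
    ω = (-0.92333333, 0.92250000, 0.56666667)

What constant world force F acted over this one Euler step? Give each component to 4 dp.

F = (1.2000, -2.2000, 4.0000)

velocity change Δv = (0.03000000, -0.05500000, 0.10000000)
applied force F = (1.2000, -2.2000, 4.0000)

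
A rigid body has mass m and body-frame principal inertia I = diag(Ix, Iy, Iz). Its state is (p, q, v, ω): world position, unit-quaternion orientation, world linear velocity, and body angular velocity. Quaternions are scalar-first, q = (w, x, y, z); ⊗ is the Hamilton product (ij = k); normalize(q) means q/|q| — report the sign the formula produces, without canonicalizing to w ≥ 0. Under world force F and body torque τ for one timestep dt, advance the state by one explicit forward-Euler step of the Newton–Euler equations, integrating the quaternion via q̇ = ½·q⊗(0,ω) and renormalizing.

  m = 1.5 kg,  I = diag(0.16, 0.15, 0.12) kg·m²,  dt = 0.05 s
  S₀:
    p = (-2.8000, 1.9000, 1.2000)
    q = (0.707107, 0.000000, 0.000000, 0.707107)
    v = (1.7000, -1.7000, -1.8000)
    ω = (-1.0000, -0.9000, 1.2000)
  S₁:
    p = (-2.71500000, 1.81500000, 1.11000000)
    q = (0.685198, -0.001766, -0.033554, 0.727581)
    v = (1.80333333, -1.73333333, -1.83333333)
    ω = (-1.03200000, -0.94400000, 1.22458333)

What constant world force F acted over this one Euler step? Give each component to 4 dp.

velocity change Δv = (0.10333333, -0.03333333, -0.03333333)
F = m·Δv/dt = (3.1000, -1.0000, -1.0000)

F = (3.1000, -1.0000, -1.0000)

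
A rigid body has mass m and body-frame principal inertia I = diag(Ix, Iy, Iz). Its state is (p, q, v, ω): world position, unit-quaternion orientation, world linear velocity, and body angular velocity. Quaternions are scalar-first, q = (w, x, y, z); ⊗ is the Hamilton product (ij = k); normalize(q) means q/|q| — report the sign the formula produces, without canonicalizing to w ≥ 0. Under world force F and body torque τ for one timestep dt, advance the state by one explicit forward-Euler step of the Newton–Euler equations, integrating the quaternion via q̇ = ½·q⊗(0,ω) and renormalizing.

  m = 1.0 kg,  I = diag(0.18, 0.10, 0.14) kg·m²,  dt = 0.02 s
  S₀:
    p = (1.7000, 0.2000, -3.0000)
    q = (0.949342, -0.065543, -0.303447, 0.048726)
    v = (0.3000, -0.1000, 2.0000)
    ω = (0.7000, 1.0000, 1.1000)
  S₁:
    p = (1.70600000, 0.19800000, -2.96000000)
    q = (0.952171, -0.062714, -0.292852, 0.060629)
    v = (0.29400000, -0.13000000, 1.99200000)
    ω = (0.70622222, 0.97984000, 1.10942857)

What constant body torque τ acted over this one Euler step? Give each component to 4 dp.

Δω = ω₁−ω₀ = (0.00622222, -0.02016000, 0.00942857)
precession coupling = (0.0440, 0.0308, -0.0560)
applied torque τ = (0.1000, -0.0700, 0.0100)

τ = (0.1000, -0.0700, 0.0100)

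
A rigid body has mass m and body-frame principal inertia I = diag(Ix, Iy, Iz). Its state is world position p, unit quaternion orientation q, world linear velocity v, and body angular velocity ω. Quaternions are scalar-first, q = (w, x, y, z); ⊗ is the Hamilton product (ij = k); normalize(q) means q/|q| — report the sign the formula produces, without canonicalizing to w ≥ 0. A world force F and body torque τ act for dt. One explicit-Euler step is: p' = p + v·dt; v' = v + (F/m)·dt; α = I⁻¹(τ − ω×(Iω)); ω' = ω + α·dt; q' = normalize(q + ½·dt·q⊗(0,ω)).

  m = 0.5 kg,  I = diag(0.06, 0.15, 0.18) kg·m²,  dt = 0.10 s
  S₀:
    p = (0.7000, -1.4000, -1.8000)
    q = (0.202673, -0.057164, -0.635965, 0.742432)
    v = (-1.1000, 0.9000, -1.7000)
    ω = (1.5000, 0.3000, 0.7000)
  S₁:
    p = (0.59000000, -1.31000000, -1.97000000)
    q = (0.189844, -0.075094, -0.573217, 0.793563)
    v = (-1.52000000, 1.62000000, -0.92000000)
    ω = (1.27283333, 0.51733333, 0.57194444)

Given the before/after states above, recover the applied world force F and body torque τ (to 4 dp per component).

Δv = v₁−v₀ = (-0.42000000, 0.72000000, 0.78000000)
F = m·Δv/dt = (-2.1000, 3.6000, 3.9000)
rate change Δω = (-0.22716667, 0.21733333, -0.12805556)
gyro term ω₀×Iω₀ = (0.0063, -0.1260, 0.0405)
I·α + gyro = (-0.1300, 0.2000, -0.1900)

F = (-2.1000, 3.6000, 3.9000)
τ = (-0.1300, 0.2000, -0.1900)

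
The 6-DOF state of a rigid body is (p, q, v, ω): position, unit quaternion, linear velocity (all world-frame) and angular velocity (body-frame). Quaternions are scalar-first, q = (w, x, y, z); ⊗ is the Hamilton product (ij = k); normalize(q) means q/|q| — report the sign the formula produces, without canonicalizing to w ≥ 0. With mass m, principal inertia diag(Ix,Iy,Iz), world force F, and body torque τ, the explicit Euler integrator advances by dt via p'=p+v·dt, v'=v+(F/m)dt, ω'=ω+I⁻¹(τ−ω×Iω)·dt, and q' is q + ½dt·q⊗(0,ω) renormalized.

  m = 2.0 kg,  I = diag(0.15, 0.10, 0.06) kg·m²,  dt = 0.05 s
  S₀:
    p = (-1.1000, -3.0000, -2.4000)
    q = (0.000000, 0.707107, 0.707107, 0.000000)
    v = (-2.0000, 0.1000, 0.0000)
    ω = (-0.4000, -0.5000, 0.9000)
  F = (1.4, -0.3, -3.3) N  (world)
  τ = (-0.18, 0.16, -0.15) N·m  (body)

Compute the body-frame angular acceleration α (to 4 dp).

α = (-1.3200, 1.9240, -2.3333)

gyro term ω×Iω = (0.0180, -0.0324, -0.0100)
angular accel α = (-1.3200, 1.9240, -2.3333)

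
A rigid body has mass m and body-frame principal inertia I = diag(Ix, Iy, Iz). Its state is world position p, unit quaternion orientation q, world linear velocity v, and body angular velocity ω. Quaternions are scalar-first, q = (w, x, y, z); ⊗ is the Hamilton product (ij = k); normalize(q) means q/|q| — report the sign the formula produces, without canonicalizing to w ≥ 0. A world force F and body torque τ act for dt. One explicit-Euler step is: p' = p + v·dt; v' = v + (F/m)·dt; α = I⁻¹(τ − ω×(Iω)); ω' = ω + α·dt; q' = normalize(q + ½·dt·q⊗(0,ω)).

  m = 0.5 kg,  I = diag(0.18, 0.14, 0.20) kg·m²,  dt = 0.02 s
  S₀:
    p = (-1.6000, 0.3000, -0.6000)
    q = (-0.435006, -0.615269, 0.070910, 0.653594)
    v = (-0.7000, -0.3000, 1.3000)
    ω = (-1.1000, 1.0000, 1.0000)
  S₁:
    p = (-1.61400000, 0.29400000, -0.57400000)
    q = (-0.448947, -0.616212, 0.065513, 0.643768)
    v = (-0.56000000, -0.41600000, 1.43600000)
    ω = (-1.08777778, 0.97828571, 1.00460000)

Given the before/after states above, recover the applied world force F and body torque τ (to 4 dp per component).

Δv = v₁−v₀ = (0.14000000, -0.11600000, 0.13600000)
m·(v₁−v₀)/dt = (3.5000, -2.9000, 3.4000)
ω₁ − ω₀ = (0.01222222, -0.02171429, 0.00460000)
applied torque τ = (0.1700, -0.1300, 0.0900)

F = (3.5000, -2.9000, 3.4000)
τ = (0.1700, -0.1300, 0.0900)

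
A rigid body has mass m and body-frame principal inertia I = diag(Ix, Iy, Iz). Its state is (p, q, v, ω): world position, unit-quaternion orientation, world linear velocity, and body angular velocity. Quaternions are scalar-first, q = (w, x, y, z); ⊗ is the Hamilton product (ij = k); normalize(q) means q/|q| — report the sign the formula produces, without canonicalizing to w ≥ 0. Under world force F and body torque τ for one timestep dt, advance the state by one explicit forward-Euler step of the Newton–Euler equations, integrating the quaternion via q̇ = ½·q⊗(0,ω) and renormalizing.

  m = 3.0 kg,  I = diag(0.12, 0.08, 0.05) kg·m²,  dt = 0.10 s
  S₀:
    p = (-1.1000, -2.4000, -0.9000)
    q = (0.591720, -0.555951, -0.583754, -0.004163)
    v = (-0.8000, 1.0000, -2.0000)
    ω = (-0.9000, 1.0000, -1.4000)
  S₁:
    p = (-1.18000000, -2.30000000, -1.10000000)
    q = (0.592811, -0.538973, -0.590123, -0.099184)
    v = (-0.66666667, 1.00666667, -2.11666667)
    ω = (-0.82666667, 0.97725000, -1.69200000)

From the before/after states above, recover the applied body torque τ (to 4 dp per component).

τ = (0.1300, 0.0700, -0.1100)

ω₁ − ω₀ = (0.07333333, -0.02275000, -0.29200000)
ω₀×(Iω₀) = (0.0420, 0.0882, 0.0360)
I·α + gyro = (0.1300, 0.0700, -0.1100)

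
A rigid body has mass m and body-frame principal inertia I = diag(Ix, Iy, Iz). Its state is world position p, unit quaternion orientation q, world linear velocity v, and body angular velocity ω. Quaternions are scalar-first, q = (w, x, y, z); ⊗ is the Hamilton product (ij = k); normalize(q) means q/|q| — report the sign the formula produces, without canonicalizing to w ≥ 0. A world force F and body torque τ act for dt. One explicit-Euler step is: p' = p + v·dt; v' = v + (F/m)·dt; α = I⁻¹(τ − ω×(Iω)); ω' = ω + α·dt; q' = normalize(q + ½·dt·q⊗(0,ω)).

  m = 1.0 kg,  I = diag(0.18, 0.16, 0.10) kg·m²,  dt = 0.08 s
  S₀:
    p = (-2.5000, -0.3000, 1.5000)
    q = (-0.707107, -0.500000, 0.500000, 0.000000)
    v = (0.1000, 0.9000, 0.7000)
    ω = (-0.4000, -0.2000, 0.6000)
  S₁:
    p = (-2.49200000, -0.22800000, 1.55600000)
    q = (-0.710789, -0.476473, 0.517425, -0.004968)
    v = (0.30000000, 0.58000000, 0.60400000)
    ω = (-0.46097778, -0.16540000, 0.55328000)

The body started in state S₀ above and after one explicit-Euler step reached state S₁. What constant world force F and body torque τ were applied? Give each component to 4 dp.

rate change Δω = (-0.06097778, 0.03460000, -0.04672000)
precession coupling = (0.0072, -0.0192, -0.0016)
applied torque τ = (-0.1300, 0.0500, -0.0600)
Δv = v₁−v₀ = (0.20000000, -0.32000000, -0.09600000)
applied force F = (2.5000, -4.0000, -1.2000)

F = (2.5000, -4.0000, -1.2000)
τ = (-0.1300, 0.0500, -0.0600)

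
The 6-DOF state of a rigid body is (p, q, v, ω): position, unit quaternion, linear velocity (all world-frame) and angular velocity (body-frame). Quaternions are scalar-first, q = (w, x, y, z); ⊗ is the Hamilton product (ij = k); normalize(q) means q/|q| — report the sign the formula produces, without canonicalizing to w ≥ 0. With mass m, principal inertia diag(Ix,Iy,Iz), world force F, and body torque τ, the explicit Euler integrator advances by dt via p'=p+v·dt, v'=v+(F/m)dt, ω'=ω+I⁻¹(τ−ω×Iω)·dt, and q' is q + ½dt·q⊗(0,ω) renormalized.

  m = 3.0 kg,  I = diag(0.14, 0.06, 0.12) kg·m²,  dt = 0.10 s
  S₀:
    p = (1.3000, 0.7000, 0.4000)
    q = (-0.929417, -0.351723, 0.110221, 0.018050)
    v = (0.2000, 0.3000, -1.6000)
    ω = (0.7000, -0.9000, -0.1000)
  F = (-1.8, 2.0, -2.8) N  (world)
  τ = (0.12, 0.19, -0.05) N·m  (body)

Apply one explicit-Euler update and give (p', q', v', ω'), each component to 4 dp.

ω×(Iω) gyroscopic = (0.0054, -0.0014, 0.0504)
angular accel α = (0.8186, 3.1900, -0.8367)
new body rate ω' = (0.7819, -0.5810, -0.1837)
q⊗(0,ω) = (0.3472100, -0.6453690, 0.8139380, 0.3323377)
q + ½dt·q⊗(0,ω), renormalized = (-0.9106, -0.3834, 0.1507, 0.0346)
linear accel F/m = (-0.6000, 0.6667, -0.9333)
new position p' = (1.3200, 0.7300, 0.2400)
v' = v + a·dt = (0.1400, 0.3667, -1.6933)

p' = (1.3200, 0.7300, 0.2400)
q' = (-0.9106, -0.3834, 0.1507, 0.0346)
v' = (0.1400, 0.3667, -1.6933)
ω' = (0.7819, -0.5810, -0.1837)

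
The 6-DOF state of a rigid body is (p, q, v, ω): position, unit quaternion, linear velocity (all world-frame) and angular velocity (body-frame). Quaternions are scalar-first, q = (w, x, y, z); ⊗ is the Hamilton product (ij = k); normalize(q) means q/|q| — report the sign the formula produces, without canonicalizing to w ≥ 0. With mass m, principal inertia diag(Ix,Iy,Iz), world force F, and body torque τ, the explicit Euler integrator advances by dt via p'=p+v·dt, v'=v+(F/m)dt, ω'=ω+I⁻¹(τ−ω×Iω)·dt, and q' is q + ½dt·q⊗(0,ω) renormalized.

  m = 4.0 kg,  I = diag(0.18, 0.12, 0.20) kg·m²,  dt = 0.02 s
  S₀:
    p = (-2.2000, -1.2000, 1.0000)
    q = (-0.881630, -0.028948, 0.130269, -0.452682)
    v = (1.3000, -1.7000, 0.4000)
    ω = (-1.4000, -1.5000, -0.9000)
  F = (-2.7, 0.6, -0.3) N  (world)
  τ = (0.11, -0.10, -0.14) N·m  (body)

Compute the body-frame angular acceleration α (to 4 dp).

α = (0.0111, -0.6233, -0.0700)

ω×(Iω) gyroscopic = (0.1080, -0.0252, -0.1260)
angular accel α = (0.0111, -0.6233, -0.0700)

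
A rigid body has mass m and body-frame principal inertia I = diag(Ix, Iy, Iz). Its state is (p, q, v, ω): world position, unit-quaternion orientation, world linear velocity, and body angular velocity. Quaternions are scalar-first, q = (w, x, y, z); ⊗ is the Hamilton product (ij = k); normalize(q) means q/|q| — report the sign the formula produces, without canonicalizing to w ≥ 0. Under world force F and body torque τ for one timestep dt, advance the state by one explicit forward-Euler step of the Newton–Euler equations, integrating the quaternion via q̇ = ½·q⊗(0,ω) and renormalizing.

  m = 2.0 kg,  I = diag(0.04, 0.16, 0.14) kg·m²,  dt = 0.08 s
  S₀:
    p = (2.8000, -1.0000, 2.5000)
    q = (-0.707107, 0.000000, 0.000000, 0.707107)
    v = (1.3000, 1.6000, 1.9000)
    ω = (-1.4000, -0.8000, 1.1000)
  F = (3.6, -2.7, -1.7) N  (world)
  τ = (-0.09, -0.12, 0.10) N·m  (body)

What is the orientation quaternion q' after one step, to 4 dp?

q⊗(0,ω) = (-0.7778177, 1.5556354, -0.4242642, -0.7778177)
q + ½dt·q⊗(0,ω), renormalized = (-0.7360, 0.0620, -0.0169, 0.6739)

q' = (-0.7360, 0.0620, -0.0169, 0.6739)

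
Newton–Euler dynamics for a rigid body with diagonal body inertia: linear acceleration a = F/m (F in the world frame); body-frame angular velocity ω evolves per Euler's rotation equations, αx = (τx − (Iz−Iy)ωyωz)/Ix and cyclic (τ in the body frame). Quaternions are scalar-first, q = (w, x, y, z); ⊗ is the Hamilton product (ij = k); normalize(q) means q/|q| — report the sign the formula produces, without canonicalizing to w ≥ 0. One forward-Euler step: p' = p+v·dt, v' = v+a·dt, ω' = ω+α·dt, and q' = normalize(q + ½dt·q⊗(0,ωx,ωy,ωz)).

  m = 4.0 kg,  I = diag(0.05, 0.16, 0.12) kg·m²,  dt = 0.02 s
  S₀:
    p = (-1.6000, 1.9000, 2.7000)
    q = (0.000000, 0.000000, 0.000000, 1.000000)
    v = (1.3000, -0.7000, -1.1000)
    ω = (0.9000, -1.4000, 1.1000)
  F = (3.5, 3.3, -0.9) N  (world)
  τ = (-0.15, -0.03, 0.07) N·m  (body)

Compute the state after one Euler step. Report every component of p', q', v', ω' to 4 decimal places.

p' = (-1.5740, 1.8860, 2.6780)
q' = (-0.0110, 0.0140, 0.0090, 0.9998)
v' = (1.3175, -0.6835, -1.1045)
ω' = (0.8154, -1.3951, 1.1348)

angular accel α = (-4.2320, 0.2456, 1.7383)
ω + α·dt = (0.8154, -1.3951, 1.1348)
2q̇ = q⊗(0,ω) = (-1.1000000, 1.4000000, 0.9000000, 0.0000000)
q' = normalize(q + ½dt·q⊗(0,ω)) = (-0.0110, 0.0140, 0.0090, 0.9998)
linear accel F/m = (0.8750, 0.8250, -0.2250)
p' = p + v·dt = (-1.5740, 1.8860, 2.6780)
new velocity v' = (1.3175, -0.6835, -1.1045)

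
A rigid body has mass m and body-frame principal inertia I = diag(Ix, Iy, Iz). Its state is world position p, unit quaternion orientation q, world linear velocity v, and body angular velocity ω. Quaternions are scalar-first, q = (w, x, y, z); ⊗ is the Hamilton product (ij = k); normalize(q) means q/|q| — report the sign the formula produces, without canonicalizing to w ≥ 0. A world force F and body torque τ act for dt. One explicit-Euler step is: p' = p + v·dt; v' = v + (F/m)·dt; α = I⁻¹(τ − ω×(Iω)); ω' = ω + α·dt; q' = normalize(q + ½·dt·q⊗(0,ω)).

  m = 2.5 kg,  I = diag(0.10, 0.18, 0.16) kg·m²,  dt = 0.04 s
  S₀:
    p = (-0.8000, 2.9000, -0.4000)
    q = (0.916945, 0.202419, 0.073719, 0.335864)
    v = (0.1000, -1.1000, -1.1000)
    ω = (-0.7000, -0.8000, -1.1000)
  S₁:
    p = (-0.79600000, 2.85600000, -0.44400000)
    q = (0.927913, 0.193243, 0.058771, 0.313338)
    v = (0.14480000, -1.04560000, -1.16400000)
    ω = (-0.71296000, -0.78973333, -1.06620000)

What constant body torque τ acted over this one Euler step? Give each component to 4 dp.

τ = (-0.0500, 0.0000, 0.1800)

ω₁ − ω₀ = (-0.01296000, 0.01026667, 0.03380000)
I·α + gyro = (-0.0500, 0.0000, 0.1800)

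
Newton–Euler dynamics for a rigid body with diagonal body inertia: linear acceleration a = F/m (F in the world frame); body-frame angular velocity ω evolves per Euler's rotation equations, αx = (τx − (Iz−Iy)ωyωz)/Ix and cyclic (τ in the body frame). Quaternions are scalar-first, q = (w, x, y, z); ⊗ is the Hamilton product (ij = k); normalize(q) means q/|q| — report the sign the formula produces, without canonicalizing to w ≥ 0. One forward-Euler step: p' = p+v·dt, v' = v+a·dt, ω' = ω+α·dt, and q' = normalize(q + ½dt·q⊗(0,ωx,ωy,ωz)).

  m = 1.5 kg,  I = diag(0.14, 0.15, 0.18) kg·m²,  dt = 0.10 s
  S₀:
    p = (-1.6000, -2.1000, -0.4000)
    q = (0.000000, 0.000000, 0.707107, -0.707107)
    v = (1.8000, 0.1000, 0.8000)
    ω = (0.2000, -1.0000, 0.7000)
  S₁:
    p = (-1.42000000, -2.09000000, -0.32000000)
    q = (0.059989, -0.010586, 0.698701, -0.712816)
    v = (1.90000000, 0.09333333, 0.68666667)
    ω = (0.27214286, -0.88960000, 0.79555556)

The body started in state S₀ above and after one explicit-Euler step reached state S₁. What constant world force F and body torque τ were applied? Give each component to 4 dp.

Δv = v₁−v₀ = (0.10000000, -0.00666667, -0.11333333)
m·(v₁−v₀)/dt = (1.5000, -0.1000, -1.7000)
ω₁ − ω₀ = (0.07214286, 0.11040000, 0.09555556)
precession coupling = (-0.0210, -0.0056, -0.0020)
I·α + gyro = (0.0800, 0.1600, 0.1700)

F = (1.5000, -0.1000, -1.7000)
τ = (0.0800, 0.1600, 0.1700)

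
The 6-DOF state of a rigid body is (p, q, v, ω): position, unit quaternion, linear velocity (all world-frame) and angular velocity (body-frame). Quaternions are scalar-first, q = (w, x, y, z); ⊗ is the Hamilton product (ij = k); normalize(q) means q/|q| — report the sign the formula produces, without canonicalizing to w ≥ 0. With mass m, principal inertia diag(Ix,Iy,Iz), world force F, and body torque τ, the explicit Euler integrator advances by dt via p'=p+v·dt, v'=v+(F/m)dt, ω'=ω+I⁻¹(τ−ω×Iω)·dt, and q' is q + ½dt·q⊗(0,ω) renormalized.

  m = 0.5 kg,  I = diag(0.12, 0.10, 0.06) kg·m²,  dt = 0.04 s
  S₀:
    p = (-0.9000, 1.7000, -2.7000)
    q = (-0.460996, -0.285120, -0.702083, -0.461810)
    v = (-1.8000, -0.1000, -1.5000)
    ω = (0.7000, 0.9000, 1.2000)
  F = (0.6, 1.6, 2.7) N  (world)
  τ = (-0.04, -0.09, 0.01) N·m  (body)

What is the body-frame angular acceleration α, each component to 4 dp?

α = (0.0267, -1.4040, 0.3767)

ω×(Iω) gyroscopic = (-0.0432, 0.0504, -0.0126)
angular accel α = (0.0267, -1.4040, 0.3767)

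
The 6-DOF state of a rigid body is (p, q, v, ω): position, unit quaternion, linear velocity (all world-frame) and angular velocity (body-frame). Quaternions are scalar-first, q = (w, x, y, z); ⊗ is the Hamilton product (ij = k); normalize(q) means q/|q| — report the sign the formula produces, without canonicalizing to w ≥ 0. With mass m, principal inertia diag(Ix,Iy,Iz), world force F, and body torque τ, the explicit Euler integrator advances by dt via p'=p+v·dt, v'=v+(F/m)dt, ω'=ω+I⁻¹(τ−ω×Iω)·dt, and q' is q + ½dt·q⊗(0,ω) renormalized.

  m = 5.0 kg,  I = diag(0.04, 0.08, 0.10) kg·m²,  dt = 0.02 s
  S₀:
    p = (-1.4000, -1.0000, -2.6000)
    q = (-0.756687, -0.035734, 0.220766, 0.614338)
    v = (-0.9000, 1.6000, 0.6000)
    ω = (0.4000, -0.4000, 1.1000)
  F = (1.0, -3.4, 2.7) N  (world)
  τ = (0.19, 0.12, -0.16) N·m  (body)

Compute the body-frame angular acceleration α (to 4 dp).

α = (4.9700, 1.8300, -1.5360)

ω×(Iω) gyroscopic = (-0.0088, -0.0264, -0.0064)
α = I⁻¹(τ − ω×Iω) = (4.9700, 1.8300, -1.5360)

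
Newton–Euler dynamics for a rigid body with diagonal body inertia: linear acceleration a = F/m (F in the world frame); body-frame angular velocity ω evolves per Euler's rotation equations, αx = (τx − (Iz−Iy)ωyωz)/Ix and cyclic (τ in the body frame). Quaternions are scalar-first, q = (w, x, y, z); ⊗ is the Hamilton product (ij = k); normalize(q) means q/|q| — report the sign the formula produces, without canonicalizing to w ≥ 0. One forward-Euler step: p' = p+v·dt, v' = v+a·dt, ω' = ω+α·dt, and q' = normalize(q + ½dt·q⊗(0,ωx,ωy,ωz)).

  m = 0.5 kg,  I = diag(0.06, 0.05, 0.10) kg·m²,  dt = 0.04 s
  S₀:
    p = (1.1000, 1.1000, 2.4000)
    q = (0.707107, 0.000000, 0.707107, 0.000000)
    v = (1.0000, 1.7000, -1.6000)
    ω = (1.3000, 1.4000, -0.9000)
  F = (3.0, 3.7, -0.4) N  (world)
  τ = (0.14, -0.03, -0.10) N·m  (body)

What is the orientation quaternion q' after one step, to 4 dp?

q' = (0.6867, 0.0057, 0.7263, -0.0311)

q⊗(0,ω) = (-0.9899498, 0.2828428, 0.9899498, -1.5556354)
q + ½dt·q⊗(0,ω), renormalized = (0.6867, 0.0057, 0.7263, -0.0311)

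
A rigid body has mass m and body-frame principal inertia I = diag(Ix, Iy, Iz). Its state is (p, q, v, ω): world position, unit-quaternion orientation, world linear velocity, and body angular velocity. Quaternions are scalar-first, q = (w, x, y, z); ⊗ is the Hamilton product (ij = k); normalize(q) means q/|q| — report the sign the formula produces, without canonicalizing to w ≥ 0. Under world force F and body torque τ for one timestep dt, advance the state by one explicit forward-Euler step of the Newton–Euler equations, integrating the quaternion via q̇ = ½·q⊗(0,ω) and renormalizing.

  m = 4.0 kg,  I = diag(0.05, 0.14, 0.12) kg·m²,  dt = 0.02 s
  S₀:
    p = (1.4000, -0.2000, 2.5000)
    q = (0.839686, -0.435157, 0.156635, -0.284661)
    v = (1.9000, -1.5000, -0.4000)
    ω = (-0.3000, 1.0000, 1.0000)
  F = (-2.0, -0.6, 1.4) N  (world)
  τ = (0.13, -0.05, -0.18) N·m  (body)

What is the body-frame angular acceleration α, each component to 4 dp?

precession coupling ω×(Iω) = (-0.0200, 0.0210, -0.0270)
angular accel α = (3.0000, -0.5071, -1.2750)

α = (3.0000, -0.5071, -1.2750)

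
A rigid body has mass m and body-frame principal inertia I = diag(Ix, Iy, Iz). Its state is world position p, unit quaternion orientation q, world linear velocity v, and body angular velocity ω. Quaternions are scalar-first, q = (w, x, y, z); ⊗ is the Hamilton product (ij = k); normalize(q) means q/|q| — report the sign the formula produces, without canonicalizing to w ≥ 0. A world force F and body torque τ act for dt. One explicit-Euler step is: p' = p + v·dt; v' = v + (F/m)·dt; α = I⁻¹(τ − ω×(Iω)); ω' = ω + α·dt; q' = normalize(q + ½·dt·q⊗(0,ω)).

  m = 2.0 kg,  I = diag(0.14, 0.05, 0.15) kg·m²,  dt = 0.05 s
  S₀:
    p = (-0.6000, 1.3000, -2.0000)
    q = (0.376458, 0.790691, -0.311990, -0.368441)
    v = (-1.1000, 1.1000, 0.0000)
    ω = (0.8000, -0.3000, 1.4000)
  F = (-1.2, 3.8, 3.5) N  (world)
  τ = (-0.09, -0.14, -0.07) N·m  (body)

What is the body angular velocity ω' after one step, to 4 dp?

ω' = (0.7829, -0.4288, 1.3695)

precession coupling ω×(Iω) = (-0.0420, -0.0112, 0.0216)
α = I⁻¹(τ − ω×Iω) = (-0.3429, -2.5760, -0.6107)
new body rate ω' = (0.7829, -0.4288, 1.3695)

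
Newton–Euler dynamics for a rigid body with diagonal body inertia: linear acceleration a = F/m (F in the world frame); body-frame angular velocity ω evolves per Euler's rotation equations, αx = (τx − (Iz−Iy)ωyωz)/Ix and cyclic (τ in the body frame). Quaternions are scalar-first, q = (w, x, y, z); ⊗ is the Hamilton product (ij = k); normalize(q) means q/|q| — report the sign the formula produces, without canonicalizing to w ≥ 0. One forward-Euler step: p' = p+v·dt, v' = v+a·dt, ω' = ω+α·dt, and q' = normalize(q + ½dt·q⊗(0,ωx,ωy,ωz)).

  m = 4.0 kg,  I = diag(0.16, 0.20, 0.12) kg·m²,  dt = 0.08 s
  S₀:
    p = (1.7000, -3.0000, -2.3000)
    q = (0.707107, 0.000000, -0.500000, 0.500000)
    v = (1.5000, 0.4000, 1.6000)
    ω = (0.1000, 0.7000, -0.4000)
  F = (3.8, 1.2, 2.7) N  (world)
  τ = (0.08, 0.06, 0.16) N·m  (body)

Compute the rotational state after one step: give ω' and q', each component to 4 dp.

(τ − ω×Iω)/I = (0.3600, 0.3080, 1.3100)
ω' = ω + α·dt = (0.1288, 0.7246, -0.2952)
Hamilton product q⊗(0,ω) = (0.5500000, -0.0792893, 0.5449749, -0.2328428)
q' = normalize(q + ½dt·q⊗(0,ω)) = (0.7287, -0.0032, -0.4779, 0.4904)

ω' = (0.1288, 0.7246, -0.2952)
q' = (0.7287, -0.0032, -0.4779, 0.4904)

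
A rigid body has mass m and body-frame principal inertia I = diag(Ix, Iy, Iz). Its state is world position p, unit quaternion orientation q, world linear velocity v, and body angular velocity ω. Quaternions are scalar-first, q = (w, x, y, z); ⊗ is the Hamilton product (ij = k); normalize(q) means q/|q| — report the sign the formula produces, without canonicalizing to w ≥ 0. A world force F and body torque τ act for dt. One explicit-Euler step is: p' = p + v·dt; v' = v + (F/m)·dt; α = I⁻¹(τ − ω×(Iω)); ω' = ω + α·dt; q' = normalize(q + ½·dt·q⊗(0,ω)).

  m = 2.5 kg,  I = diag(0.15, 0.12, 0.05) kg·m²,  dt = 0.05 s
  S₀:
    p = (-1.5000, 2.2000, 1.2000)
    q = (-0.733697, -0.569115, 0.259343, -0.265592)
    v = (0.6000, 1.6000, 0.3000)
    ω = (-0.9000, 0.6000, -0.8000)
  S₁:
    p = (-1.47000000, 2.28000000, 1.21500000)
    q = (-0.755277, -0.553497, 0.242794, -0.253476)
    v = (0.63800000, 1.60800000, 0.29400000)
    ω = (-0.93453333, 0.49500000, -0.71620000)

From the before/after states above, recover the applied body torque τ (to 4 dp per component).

Δω = ω₁−ω₀ = (-0.03453333, -0.10500000, 0.08380000)
ω₀×(Iω₀) = (0.0336, 0.0720, 0.0162)
τ = I·(Δω/dt) + ω₀×(Iω₀) = (-0.0700, -0.1800, 0.1000)

τ = (-0.0700, -0.1800, 0.1000)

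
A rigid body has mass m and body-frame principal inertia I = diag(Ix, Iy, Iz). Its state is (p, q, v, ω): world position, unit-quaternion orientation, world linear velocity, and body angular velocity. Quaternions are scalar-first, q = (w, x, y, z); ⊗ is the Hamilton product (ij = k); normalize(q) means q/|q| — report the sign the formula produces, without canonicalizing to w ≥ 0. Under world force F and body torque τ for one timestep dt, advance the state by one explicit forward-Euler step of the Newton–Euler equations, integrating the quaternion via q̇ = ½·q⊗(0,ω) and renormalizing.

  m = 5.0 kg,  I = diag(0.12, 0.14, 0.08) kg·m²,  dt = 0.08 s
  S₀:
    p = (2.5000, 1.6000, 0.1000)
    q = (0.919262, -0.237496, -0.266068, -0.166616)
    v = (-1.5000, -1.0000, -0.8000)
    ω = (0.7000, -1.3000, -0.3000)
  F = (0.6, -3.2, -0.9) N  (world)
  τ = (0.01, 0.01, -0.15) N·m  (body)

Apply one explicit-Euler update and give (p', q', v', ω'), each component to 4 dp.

p' = (2.3800, 1.5200, 0.0360)
q' = (0.9084, -0.2168, -0.3208, -0.1576)
v' = (-1.4904, -1.0512, -0.8144)
ω' = (0.7223, -1.2895, -0.4318)

a = F/m = (0.1200, -0.6400, -0.1800)
p' = p + v·dt = (2.3800, 1.5200, 0.0360)
new velocity v' = (-1.4904, -1.0512, -0.8144)
α = I⁻¹(τ − ω×Iω) = (0.2783, 0.1314, -1.6475)
ω' = ω + α·dt = (0.7223, -1.2895, -0.4318)
2q̇ = q⊗(0,ω) = (-0.2296260, 0.5067030, -1.3829206, 0.2192138)
updated quaternion q' = (0.9084, -0.2168, -0.3208, -0.1576)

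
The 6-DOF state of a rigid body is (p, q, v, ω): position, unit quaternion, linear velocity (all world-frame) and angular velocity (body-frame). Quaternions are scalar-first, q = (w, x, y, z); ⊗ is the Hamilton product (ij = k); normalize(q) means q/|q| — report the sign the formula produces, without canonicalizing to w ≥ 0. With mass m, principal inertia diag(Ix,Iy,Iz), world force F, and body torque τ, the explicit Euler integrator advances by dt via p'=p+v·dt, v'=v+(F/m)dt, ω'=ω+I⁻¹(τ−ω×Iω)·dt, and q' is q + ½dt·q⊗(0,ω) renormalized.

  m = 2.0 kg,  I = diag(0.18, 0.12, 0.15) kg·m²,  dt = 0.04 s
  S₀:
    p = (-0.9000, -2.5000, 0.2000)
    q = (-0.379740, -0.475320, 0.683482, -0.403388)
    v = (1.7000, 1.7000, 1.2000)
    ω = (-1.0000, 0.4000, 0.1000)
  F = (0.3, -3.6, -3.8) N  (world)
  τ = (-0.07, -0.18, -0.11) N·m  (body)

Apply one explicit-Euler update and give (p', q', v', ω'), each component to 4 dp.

p' = (-0.8320, -2.4320, 0.2480)
q' = (-0.3938, -0.4630, 0.6893, -0.3942)
v' = (1.7060, 1.6280, 1.1240)
ω' = (-1.0158, 0.3410, 0.0643)

(τ − ω×Iω)/I = (-0.3956, -1.4750, -0.8933)
ω' = ω + α·dt = (-1.0158, 0.3410, 0.0643)
Hamilton product q⊗(0,ω) = (-0.7083740, 0.6094434, 0.2990240, 0.4553800)
q + ½dt·q⊗(0,ω), renormalized = (-0.3938, -0.4630, 0.6893, -0.3942)
a = F/m = (0.1500, -1.8000, -1.9000)
p' = p + v·dt = (-0.8320, -2.4320, 0.2480)
v' = v + a·dt = (1.7060, 1.6280, 1.1240)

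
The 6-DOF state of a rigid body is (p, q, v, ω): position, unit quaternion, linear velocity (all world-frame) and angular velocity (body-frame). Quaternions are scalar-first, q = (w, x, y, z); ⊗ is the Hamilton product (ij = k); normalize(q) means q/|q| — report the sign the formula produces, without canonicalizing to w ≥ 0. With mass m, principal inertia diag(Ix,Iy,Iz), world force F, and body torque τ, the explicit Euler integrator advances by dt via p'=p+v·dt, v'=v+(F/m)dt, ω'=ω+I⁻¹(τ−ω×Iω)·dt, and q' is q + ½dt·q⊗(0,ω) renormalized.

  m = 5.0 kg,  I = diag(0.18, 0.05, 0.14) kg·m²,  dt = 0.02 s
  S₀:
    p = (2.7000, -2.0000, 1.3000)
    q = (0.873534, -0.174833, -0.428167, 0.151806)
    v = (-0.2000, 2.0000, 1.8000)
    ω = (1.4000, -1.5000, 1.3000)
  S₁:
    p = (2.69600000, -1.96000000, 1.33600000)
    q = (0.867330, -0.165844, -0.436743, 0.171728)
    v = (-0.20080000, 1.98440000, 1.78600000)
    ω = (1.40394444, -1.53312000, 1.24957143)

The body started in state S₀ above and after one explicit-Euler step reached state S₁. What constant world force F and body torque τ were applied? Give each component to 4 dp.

F = (-0.2000, -3.9000, -3.5000)
τ = (-0.1400, -0.0100, -0.0800)

Δv = v₁−v₀ = (-0.00080000, -0.01560000, -0.01400000)
m·(v₁−v₀)/dt = (-0.2000, -3.9000, -3.5000)
Δω = ω₁−ω₀ = (0.00394444, -0.03312000, -0.05042857)
I·α + gyro = (-0.1400, -0.0100, -0.0800)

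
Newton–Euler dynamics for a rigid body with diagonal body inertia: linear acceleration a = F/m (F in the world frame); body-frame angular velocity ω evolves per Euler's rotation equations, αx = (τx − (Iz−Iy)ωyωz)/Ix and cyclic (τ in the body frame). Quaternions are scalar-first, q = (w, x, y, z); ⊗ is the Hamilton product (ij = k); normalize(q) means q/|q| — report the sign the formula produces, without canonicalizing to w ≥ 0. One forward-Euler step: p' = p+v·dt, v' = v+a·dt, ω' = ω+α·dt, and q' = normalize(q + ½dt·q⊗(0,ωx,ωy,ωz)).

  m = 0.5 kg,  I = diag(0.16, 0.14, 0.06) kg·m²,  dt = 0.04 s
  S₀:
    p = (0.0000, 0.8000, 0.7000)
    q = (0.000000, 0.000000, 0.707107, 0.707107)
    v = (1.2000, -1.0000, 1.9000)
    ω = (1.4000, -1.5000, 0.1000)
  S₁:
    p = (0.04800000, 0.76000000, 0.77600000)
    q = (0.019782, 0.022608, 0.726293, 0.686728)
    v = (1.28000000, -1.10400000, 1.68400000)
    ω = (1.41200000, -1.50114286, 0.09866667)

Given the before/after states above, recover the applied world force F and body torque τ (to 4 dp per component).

Δv = v₁−v₀ = (0.08000000, -0.10400000, -0.21600000)
m·(v₁−v₀)/dt = (1.0000, -1.3000, -2.7000)
rate change Δω = (0.01200000, -0.00114286, -0.00133333)
precession coupling = (0.0120, 0.0140, 0.0420)
I·α + gyro = (0.0600, 0.0100, 0.0400)

F = (1.0000, -1.3000, -2.7000)
τ = (0.0600, 0.0100, 0.0400)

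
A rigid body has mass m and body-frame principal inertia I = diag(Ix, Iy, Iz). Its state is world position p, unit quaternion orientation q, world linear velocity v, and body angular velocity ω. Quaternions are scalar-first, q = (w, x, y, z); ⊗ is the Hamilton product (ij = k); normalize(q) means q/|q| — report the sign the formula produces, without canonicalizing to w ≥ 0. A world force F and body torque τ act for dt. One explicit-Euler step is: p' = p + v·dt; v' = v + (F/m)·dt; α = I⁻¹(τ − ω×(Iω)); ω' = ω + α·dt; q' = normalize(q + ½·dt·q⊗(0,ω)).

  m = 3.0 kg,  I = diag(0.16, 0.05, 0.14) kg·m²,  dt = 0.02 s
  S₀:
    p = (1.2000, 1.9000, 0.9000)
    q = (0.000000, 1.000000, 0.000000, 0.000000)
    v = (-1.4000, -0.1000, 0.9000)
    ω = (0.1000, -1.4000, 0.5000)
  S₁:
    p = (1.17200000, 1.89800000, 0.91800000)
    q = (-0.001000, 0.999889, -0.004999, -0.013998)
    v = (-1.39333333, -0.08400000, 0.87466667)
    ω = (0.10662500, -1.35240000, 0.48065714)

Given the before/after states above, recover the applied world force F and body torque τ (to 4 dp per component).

F = (1.0000, 2.4000, -3.8000)
τ = (-0.0100, 0.1200, -0.1200)

Δω = ω₁−ω₀ = (0.00662500, 0.04760000, -0.01934286)
gyro term ω₀×Iω₀ = (-0.0630, 0.0010, 0.0154)
applied torque τ = (-0.0100, 0.1200, -0.1200)
Δv = v₁−v₀ = (0.00666667, 0.01600000, -0.02533333)
m·(v₁−v₀)/dt = (1.0000, 2.4000, -3.8000)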